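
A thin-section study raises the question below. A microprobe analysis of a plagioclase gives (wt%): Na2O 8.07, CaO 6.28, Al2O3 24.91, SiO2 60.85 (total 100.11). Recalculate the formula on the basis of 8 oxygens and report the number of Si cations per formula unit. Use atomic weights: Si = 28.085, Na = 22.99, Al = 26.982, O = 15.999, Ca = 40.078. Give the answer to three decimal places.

8.07 wt% Na2O ÷ 61.979 g/mol = 0.13021 mol, giving 0.26042 Na and 0.13021 O.
6.28 wt% CaO ÷ 56.077 g/mol = 0.11199 mol, giving 0.11199 Ca and 0.11199 O.
24.91 wt% Al2O3 ÷ 101.961 g/mol = 0.24431 mol, giving 0.48862 Al and 0.73293 O.
60.85 wt% SiO2 ÷ 60.083 g/mol = 1.01277 mol, giving 1.01277 Si and 2.02554 O.
Oxygen sums to 3.00067; scaling by 8/3.00067 = 2.66607 puts the formula on 8 O.
Si: 1.01277 × 2.66607 = 2.700 atoms per formula unit.

2.700 Si apfu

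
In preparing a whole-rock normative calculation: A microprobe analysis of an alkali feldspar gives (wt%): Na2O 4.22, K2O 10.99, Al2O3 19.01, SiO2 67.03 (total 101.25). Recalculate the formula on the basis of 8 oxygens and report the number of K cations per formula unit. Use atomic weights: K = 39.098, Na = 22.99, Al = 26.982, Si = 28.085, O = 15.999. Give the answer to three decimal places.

0.627 K apfu

Na2O: 4.22/61.979 = 0.06809 mol → 0.13618 mol Na, 0.06809 mol O.
K2O: 10.99/94.195 = 0.11667 mol → 0.23334 mol K, 0.11667 mol O.
Al2O3: 19.01/101.961 = 0.18644 mol → 0.37288 mol Al, 0.55932 mol O.
SiO2: 67.03/60.083 = 1.11562 mol → 1.11562 mol Si, 2.23124 mol O.
Total oxygen = 2.97532 mol. Normalization factor = 8/2.97532 = 2.68879.
K per 8 O = 0.23334 × 2.68879 = 0.627.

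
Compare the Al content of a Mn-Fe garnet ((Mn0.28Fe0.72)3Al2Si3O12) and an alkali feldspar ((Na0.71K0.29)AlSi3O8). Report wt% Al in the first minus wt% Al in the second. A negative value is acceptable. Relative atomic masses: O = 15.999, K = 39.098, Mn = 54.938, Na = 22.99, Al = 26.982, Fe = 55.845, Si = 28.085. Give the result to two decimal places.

Al in (Mn0.28Fe0.72)3Al2Si3O12: molar mass 496.980 g/mol; 2×26.982 = 53.964 g → 10.86 wt%.
Al in (Na0.71K0.29)AlSi3O8: molar mass 266.890 g/mol; 1×26.982 = 26.982 g → 10.11 wt%.
Difference = 10.86 − 10.11 = 0.75 percentage points.

0.75 percentage points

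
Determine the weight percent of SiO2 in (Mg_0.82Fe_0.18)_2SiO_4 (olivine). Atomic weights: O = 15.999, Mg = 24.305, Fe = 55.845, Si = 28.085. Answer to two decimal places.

Formula mass = 152.045 g/mol.
1 Si → 1.0000 mol SiO2 per formula unit; M(SiO2) = 60.083, so SiO2 mass = 60.083 g.
60.083/152.045 × 100 = 39.52 wt%.

39.52 wt%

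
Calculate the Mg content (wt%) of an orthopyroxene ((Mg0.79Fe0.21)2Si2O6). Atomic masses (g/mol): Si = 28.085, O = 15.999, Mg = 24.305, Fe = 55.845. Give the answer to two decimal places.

17.94 wt%

Molar mass of (Mg0.79Fe0.21)2Si2O6: 1.58·24.305 + 0.42·55.845 + 2·28.085 + 6·15.999 = 214.021 g/mol.
Mass of Mg per formula unit: 1.58 × 24.305 = 38.402 g.
Weight fraction Mg = 38.402 / 214.021 = 0.1794.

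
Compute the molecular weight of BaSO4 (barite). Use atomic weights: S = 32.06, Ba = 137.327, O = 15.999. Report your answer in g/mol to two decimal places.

The formula mass is the sum 1×137.327 + 1×32.06 + 4×15.999.

233.38 g/mol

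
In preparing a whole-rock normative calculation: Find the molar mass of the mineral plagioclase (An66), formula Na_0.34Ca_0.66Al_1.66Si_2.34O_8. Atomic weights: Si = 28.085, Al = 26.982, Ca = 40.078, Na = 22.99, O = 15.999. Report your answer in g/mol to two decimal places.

M = 0.34*22.99 + 0.66*40.078 + 1.66*26.982 + 2.34*28.085 + 8*15.999

272.77 g/mol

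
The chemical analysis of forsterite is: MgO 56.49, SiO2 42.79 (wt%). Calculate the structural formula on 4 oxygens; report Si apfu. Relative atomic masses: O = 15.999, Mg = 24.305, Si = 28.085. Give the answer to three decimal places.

MgO (M=40.304): mol = 1.40160; Mg = 1.40160, O = 1.40160.
SiO2 (M=60.083): mol = 0.71218; Si = 0.71218, O = 1.42436.
ΣO = 2.82596; factor = 4/ΣO = 1.41545.
Si apfu = 0.71218 × 1.41545 = 1.008.

1.008 Si apfu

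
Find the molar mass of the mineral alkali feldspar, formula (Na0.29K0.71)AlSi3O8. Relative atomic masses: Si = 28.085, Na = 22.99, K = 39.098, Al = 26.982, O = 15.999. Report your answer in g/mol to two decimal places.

M = 0.29·22.99 + 0.71·39.098 + 1·26.982 + 3·28.085 + 8·15.999

273.66 g/mol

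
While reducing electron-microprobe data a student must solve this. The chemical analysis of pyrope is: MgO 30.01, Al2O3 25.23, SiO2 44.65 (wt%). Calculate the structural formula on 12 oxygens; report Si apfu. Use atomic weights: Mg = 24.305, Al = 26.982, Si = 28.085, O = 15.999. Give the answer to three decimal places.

2.999 Si apfu

MgO (M=40.304): mol = 0.74459; Mg = 0.74459, O = 0.74459.
Al2O3 (M=101.961): mol = 0.24745; Al = 0.49490, O = 0.74235.
SiO2 (M=60.083): mol = 0.74314; Si = 0.74314, O = 1.48628.
ΣO = 2.97322; factor = 12/ΣO = 4.03603.
Si apfu = 0.74314 × 4.03603 = 2.999.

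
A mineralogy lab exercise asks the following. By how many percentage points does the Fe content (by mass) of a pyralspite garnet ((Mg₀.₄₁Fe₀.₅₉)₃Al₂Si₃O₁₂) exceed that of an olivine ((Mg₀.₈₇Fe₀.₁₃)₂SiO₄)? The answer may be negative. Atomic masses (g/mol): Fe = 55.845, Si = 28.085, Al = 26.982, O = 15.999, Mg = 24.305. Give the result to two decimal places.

11.79 percentage points

Fe in (Mg₀.₄₁Fe₀.₅₉)₃Al₂Si₃O₁₂: molar mass 458.948 g/mol; 1.77×55.845 = 98.846 g → 21.54 wt%.
Fe in (Mg₀.₈₇Fe₀.₁₃)₂SiO₄: molar mass 148.891 g/mol; 0.26×55.845 = 14.520 g → 9.75 wt%.
Difference = 21.54 − 9.75 = 11.79 percentage points.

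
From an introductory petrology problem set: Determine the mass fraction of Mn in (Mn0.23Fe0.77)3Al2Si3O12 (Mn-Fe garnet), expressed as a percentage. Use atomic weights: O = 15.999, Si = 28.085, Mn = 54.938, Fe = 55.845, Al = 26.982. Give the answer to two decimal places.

M((Mn0.23Fe0.77)3Al2Si3O12) = 497.116 g/mol.
Mn contributes 0.69 × 54.938 = 37.907 g per mole.
37.907/497.116 = 0.0763 → 7.63%.

7.63 mass %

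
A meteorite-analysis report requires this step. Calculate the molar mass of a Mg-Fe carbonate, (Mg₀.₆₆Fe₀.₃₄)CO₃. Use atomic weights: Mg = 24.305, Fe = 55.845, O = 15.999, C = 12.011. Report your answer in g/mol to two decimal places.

95.04 g/mol

Mg: 0.66 × 24.305 = 16.0413
Fe: 0.34 × 55.845 = 18.9873
C: 1 × 12.011 = 12.0110
O: 3 × 15.999 = 47.9970
Summing the contributions gives the formula mass.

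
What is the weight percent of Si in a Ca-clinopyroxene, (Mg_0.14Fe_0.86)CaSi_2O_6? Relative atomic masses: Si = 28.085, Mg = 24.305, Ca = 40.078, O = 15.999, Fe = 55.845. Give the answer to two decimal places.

Molar mass of (Mg_0.14Fe_0.86)CaSi_2O_6: 0.14*24.305 + 0.86*55.845 + 1*40.078 + 2*28.085 + 6*15.999 = 243.671 g/mol.
Mass of Si per formula unit: 2 × 28.085 = 56.170 g.
Weight fraction Si = 56.170 / 243.671 = 0.2305.

23.05 mass %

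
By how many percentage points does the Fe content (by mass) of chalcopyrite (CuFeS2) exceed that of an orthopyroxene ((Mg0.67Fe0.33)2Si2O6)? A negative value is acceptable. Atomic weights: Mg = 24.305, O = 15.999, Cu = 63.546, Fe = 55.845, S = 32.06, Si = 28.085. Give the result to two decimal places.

13.80 percentage points

M(CuFeS2) = 183.511 g/mol, so wt% Fe = 55.845/183.511 × 100 = 30.43%.
M((Mg0.67Fe0.33)2Si2O6) = 221.590 g/mol, so wt% Fe = 36.858/221.590 × 100 = 16.63%.
30.43 − 16.63 = 13.80 pp.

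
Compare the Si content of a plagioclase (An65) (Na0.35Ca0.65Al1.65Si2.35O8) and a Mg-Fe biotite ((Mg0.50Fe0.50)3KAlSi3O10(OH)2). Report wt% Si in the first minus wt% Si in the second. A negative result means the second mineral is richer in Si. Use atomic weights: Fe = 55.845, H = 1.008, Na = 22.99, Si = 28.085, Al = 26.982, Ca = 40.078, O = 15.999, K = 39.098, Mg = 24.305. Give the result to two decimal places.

First mineral: 66.000 g Si in 272.609 g formula = 24.21 wt% Si.
Second mineral: 84.255 g Si in 464.564 g formula = 18.14 wt% Si.
24.21% − 18.14% gives a difference of 6.07 percentage points.

6.07 percentage points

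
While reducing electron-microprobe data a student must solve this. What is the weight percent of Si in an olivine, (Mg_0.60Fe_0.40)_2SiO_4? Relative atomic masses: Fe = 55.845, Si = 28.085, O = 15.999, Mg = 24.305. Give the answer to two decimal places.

16.93 mass %

Formula mass = 1.20*24.305 + 0.80*55.845 + 1*28.085 + 4*15.999 = 165.923 g/mol, of which 28.085 g is Si.
So Si makes up 28.085/165.923 = 0.1693 of the mass, i.e. 16.93%.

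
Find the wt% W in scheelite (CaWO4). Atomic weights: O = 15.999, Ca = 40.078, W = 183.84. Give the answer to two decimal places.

M(CaWO4) = 287.914 g/mol.
W contributes 1 × 183.84 = 183.840 g per mole.
183.840/287.914 = 0.6385 → 63.85%.

63.85 wt%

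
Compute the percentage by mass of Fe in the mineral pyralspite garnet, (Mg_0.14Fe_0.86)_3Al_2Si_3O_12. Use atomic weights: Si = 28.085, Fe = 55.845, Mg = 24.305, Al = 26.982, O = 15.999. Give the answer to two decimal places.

29.74 weight percent

M((Mg_0.14Fe_0.86)_3Al_2Si_3O_12) = 484.495 g/mol.
Fe contributes 2.58 × 55.845 = 144.080 g per mole.
144.080/484.495 = 0.2974 → 29.74%.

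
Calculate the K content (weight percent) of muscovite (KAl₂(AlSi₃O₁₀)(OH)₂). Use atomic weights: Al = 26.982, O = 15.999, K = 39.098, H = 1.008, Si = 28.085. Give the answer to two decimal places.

9.82 weight percent

Molar mass of KAl₂(AlSi₃O₁₀)(OH)₂: 1*39.098 + 3*26.982 + 3*28.085 + 12*15.999 + 2*1.008 = 398.303 g/mol.
Mass of K per formula unit: 1 × 39.098 = 39.098 g.
Weight fraction K = 39.098 / 398.303 = 0.0982.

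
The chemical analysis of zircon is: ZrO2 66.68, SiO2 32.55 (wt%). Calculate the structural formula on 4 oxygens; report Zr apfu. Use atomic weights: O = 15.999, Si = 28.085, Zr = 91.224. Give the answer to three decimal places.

ZrO2: 66.68/123.222 = 0.54114 mol → 0.54114 mol Zr, 1.08228 mol O.
SiO2: 32.55/60.083 = 0.54175 mol → 0.54175 mol Si, 1.08350 mol O.
Total oxygen = 2.16578 mol. Normalization factor = 4/2.16578 = 1.84691.
Zr per 4 O = 0.54114 × 1.84691 = 0.999.

0.999 Zr apfu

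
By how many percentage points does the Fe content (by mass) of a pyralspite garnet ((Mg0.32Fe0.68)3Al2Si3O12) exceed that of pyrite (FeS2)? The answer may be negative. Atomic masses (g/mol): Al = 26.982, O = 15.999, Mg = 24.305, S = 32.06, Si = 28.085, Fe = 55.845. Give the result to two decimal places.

First mineral: 113.924 g Fe in 467.464 g formula = 24.37 wt% Fe.
Second mineral: 55.845 g Fe in 119.965 g formula = 46.55 wt% Fe.
24.37% − 46.55% gives a difference of -22.18 percentage points.

-22.18 percentage points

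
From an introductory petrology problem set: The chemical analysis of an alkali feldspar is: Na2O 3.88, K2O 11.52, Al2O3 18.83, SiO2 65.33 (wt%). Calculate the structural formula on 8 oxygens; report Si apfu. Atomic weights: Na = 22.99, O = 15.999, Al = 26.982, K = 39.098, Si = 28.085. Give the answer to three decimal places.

Na2O: 3.88/61.979 = 0.06260 mol → 0.12520 mol Na, 0.06260 mol O.
K2O: 11.52/94.195 = 0.12230 mol → 0.24460 mol K, 0.12230 mol O.
Al2O3: 18.83/101.961 = 0.18468 mol → 0.36936 mol Al, 0.55404 mol O.
SiO2: 65.33/60.083 = 1.08733 mol → 1.08733 mol Si, 2.17466 mol O.
Total oxygen = 2.91360 mol. Normalization factor = 8/2.91360 = 2.74574.
Si per 8 O = 1.08733 × 2.74574 = 2.986.

2.986 Si apfu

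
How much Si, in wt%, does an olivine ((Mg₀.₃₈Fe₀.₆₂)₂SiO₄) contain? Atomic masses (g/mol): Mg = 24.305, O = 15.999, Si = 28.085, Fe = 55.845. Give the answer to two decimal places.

Formula mass = 0.76·24.305 + 1.24·55.845 + 1·28.085 + 4·15.999 = 179.801 g/mol, of which 28.085 g is Si.
So Si makes up 28.085/179.801 = 0.1562 of the mass, i.e. 15.62%.

15.62 wt%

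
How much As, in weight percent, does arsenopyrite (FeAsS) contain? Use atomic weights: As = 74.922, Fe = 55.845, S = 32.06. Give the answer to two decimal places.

46.01 weight percent

Molar mass of FeAsS: 1*55.845 + 1*74.922 + 1*32.06 = 162.827 g/mol.
Mass of As per formula unit: 1 × 74.922 = 74.922 g.
Weight fraction As = 74.922 / 162.827 = 0.4601.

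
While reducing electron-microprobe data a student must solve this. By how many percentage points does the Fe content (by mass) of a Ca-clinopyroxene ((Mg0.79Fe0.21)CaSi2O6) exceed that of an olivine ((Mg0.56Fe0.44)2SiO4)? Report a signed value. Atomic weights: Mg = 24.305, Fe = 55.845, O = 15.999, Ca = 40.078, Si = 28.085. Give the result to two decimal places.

-23.92 percentage points

First mineral: 11.727 g Fe in 223.170 g formula = 5.25 wt% Fe.
Second mineral: 49.144 g Fe in 168.446 g formula = 29.17 wt% Fe.
5.25% − 29.17% gives a difference of -23.92 percentage points.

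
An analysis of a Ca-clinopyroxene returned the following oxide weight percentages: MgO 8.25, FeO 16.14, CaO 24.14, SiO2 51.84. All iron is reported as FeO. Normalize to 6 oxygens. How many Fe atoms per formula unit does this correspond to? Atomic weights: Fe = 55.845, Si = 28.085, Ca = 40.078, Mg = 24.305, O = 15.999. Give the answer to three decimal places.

0.521 Fe apfu

MgO (M=40.304): mol = 0.20469; Mg = 0.20469, O = 0.20469.
FeO (M=71.844): mol = 0.22465; Fe = 0.22465, O = 0.22465.
CaO (M=56.077): mol = 0.43048; Ca = 0.43048, O = 0.43048.
SiO2 (M=60.083): mol = 0.86281; Si = 0.86281, O = 1.72562.
ΣO = 2.58544; factor = 6/ΣO = 2.32069.
Fe apfu = 0.22465 × 2.32069 = 0.521.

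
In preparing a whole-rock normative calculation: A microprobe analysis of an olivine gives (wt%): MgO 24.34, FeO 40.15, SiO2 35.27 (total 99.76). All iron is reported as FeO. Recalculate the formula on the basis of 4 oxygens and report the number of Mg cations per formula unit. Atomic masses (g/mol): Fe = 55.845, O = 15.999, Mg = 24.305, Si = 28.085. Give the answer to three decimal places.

1.034 Mg apfu

MgO (M=40.304): mol = 0.60391; Mg = 0.60391, O = 0.60391.
FeO (M=71.844): mol = 0.55885; Fe = 0.55885, O = 0.55885.
SiO2 (M=60.083): mol = 0.58702; Si = 0.58702, O = 1.17404.
ΣO = 2.33680; factor = 4/ΣO = 1.71174.
Mg apfu = 0.60391 × 1.71174 = 1.034.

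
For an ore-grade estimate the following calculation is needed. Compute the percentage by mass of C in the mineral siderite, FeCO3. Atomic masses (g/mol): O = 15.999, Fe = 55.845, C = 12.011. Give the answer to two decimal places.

10.37 wt%

Formula mass = 1×55.845 + 1×12.011 + 3×15.999 = 115.853 g/mol, of which 12.011 g is C.
So C makes up 12.011/115.853 = 0.1037 of the mass, i.e. 10.37%.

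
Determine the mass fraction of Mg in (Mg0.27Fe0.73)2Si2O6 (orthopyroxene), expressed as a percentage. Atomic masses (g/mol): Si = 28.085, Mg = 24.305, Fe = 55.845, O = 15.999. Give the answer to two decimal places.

5.32 wt%

Formula mass = 0.54·24.305 + 1.46·55.845 + 2·28.085 + 6·15.999 = 246.822 g/mol, of which 13.125 g is Mg.
So Mg makes up 13.125/246.822 = 0.0532 of the mass, i.e. 5.32%.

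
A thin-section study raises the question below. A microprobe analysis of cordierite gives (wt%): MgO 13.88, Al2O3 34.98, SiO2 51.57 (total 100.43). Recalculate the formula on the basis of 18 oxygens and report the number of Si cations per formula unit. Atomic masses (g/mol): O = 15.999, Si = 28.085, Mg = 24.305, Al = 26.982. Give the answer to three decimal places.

MgO (M=40.304): mol = 0.34438; Mg = 0.34438, O = 0.34438.
Al2O3 (M=101.961): mol = 0.34307; Al = 0.68614, O = 1.02921.
SiO2 (M=60.083): mol = 0.85831; Si = 0.85831, O = 1.71662.
ΣO = 3.09021; factor = 18/ΣO = 5.82485.
Si apfu = 0.85831 × 5.82485 = 5.000.

5.000 Si apfu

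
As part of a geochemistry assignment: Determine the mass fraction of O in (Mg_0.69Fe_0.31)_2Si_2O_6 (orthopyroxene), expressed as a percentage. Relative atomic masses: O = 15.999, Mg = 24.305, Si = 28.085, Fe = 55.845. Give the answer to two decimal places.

43.57 wt%

M((Mg_0.69Fe_0.31)_2Si_2O_6) = 220.329 g/mol.
O contributes 6 × 15.999 = 95.994 g per mole.
95.994/220.329 = 0.4357 → 43.57%.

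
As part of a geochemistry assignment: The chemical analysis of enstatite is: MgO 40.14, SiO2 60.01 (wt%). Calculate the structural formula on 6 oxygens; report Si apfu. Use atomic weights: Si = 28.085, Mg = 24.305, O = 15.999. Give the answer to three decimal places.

2.002 Si apfu

40.14 wt% MgO ÷ 40.304 g/mol = 0.99593 mol, giving 0.99593 Mg and 0.99593 O.
60.01 wt% SiO2 ÷ 60.083 g/mol = 0.99879 mol, giving 0.99879 Si and 1.99758 O.
Oxygen sums to 2.99351; scaling by 6/2.99351 = 2.00434 puts the formula on 6 O.
Si: 0.99879 × 2.00434 = 2.002 atoms per formula unit.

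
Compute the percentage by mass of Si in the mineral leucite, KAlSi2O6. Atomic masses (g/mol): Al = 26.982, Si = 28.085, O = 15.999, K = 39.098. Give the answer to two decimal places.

25.74 weight percent

Molar mass of KAlSi2O6: 1·39.098 + 1·26.982 + 2·28.085 + 6·15.999 = 218.244 g/mol.
Mass of Si per formula unit: 2 × 28.085 = 56.170 g.
Weight fraction Si = 56.170 / 218.244 = 0.2574.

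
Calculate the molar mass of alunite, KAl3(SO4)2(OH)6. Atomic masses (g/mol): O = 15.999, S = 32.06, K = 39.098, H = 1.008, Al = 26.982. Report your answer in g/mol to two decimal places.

414.20 g/mol

M = 1·39.098 + 3·26.982 + 2·32.06 + 14·15.999 + 6·1.008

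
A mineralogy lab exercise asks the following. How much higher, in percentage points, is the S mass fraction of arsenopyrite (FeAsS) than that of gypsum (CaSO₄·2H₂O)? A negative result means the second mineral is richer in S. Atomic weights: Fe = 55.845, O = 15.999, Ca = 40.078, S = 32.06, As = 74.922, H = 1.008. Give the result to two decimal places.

First mineral: 32.060 g S in 162.827 g formula = 19.69 wt% S.
Second mineral: 32.060 g S in 172.164 g formula = 18.62 wt% S.
19.69% − 18.62% gives a difference of 1.07 percentage points.

1.07 percentage points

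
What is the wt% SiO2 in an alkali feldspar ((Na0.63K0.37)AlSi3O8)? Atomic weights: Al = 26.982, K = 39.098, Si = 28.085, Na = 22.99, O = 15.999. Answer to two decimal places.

67.21 wt%

M((Na0.63K0.37)AlSi3O8) = 268.179 g/mol; M(SiO2) = 60.083 g/mol.
Moles SiO2 per formula unit = 3 Si ÷ 1 = 3.0000.
SiO2 fraction = (3.0000 × 60.083) / 268.179 = 180.249/268.179 = 0.6721.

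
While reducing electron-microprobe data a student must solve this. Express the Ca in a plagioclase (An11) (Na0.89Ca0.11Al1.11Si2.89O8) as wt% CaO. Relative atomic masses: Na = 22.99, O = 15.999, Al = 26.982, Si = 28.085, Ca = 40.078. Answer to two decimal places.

2.34 wt%

Molar mass of Na0.89Ca0.11Al1.11Si2.89O8 = 0.89*22.99 + 0.11*40.078 + 1.11*26.982 + 2.89*28.085 + 8*15.999 = 263.977 g/mol.
Each formula unit contains 0.11 Ca, equivalent to 0.11/1 = 0.1100 mol CaO.
M(CaO) = 1×40.078 + 1×15.999 = 56.077 g/mol.
Mass of CaO per formula unit = 0.1100 × 56.077 = 6.168 g.
CaO wt% = 6.168 / 263.977 × 100 = 2.34%.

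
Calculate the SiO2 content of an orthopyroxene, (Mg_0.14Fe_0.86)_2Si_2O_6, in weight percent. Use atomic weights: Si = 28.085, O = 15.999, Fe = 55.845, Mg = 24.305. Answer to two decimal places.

47.12 wt%

Molar mass of (Mg_0.14Fe_0.86)_2Si_2O_6 = 0.28*24.305 + 1.72*55.845 + 2*28.085 + 6*15.999 = 255.023 g/mol.
Each formula unit contains 2 Si, equivalent to 2/1 = 2.0000 mol SiO2.
M(SiO2) = 1×28.085 + 2×15.999 = 60.083 g/mol.
Mass of SiO2 per formula unit = 2.0000 × 60.083 = 120.166 g.
SiO2 wt% = 120.166 / 255.023 × 100 = 47.12%.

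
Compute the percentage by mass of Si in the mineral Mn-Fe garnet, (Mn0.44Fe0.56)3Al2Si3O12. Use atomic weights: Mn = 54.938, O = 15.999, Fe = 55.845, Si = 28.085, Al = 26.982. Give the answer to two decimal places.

16.97 weight percent

Molar mass of (Mn0.44Fe0.56)3Al2Si3O12: 1.32×54.938 + 1.68×55.845 + 2×26.982 + 3×28.085 + 12×15.999 = 496.545 g/mol.
Mass of Si per formula unit: 3 × 28.085 = 84.255 g.
Weight fraction Si = 84.255 / 496.545 = 0.1697.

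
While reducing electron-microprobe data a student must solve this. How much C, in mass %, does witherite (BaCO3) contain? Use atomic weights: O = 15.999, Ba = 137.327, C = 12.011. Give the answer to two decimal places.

6.09 mass %

Formula mass = 1×137.327 + 1×12.011 + 3×15.999 = 197.335 g/mol, of which 12.011 g is C.
So C makes up 12.011/197.335 = 0.0609 of the mass, i.e. 6.09%.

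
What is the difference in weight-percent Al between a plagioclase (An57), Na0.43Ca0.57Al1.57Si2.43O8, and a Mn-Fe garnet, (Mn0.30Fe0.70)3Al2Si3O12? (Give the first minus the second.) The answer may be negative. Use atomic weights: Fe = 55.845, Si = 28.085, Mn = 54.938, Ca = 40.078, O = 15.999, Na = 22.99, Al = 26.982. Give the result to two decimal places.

First mineral: 42.362 g Al in 271.330 g formula = 15.61 wt% Al.
Second mineral: 53.964 g Al in 496.926 g formula = 10.86 wt% Al.
15.61% − 10.86% gives a difference of 4.75 percentage points.

4.75 percentage points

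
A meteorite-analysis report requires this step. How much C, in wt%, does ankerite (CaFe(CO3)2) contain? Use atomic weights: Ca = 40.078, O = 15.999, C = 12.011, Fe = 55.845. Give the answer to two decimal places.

11.12 wt%

Formula mass = 1·40.078 + 1·55.845 + 2·12.011 + 6·15.999 = 215.939 g/mol, of which 24.022 g is C.
So C makes up 24.022/215.939 = 0.1112 of the mass, i.e. 11.12%.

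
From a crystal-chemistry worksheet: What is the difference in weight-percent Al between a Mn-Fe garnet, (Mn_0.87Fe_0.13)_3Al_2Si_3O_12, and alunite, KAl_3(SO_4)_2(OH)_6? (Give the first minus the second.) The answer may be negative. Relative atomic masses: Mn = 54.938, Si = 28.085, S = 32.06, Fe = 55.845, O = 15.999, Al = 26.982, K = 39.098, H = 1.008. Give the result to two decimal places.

M((Mn_0.87Fe_0.13)_3Al_2Si_3O_12) = 495.375 g/mol, so wt% Al = 53.964/495.375 × 100 = 10.89%.
M(KAl_3(SO_4)_2(OH)_6) = 414.198 g/mol, so wt% Al = 80.946/414.198 × 100 = 19.54%.
10.89 − 19.54 = -8.65 pp.

-8.65 percentage points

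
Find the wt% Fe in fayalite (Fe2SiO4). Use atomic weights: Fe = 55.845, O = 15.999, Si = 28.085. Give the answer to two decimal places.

54.81 wt%

Formula mass = 2*55.845 + 1*28.085 + 4*15.999 = 203.771 g/mol, of which 111.690 g is Fe.
So Fe makes up 111.690/203.771 = 0.5481 of the mass, i.e. 54.81%.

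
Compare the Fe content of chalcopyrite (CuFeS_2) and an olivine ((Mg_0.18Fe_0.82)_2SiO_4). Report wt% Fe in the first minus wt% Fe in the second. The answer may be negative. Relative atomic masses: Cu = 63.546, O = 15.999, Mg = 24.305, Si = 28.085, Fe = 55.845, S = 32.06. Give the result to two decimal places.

Fe in CuFeS_2: molar mass 183.511 g/mol; 1×55.845 = 55.845 g → 30.43 wt%.
Fe in (Mg_0.18Fe_0.82)_2SiO_4: molar mass 192.417 g/mol; 1.64×55.845 = 91.586 g → 47.60 wt%.
Difference = 30.43 − 47.60 = -17.17 percentage points.

-17.17 percentage points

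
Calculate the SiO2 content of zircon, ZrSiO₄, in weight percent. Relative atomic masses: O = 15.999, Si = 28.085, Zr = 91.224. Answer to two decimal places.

M(ZrSiO₄) = 183.305 g/mol; M(SiO2) = 60.083 g/mol.
Moles SiO2 per formula unit = 1 Si ÷ 1 = 1.0000.
SiO2 fraction = (1.0000 × 60.083) / 183.305 = 60.083/183.305 = 0.3278.

32.78 wt%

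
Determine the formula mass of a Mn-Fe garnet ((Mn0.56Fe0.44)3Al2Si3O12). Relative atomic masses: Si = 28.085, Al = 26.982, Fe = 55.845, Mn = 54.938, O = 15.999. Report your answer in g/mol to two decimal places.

The formula mass is the sum 1.68·54.938 + 1.32·55.845 + 2·26.982 + 3·28.085 + 12·15.999.

496.22 g/mol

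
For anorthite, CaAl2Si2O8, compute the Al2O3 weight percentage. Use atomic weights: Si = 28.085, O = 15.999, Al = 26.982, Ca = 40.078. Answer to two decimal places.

36.65 wt%

Molar mass of CaAl2Si2O8 = 1·40.078 + 2·26.982 + 2·28.085 + 8·15.999 = 278.204 g/mol.
Each formula unit contains 2 Al, equivalent to 2/2 = 1.0000 mol Al2O3.
M(Al2O3) = 2×26.982 + 3×15.999 = 101.961 g/mol.
Mass of Al2O3 per formula unit = 1.0000 × 101.961 = 101.961 g.
Al2O3 wt% = 101.961 / 278.204 × 100 = 36.65%.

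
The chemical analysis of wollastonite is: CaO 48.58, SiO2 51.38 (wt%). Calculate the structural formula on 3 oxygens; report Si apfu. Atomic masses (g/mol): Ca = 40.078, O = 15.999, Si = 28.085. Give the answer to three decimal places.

0.996 Si apfu

CaO (M=56.077): mol = 0.86631; Ca = 0.86631, O = 0.86631.
SiO2 (M=60.083): mol = 0.85515; Si = 0.85515, O = 1.71030.
ΣO = 2.57661; factor = 3/ΣO = 1.16432.
Si apfu = 0.85515 × 1.16432 = 0.996.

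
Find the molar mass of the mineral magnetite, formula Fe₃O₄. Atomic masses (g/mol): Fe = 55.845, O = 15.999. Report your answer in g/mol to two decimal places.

231.53 g/mol

Fe: 3 × 55.845 = 167.5350
O: 4 × 15.999 = 63.9960
Summing the contributions gives the formula mass.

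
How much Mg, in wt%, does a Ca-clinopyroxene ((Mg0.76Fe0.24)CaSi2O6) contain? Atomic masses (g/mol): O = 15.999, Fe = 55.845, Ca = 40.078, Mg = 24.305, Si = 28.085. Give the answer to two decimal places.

Molar mass of (Mg0.76Fe0.24)CaSi2O6: 0.76·24.305 + 0.24·55.845 + 1·40.078 + 2·28.085 + 6·15.999 = 224.117 g/mol.
Mass of Mg per formula unit: 0.76 × 24.305 = 18.472 g.
Weight fraction Mg = 18.472 / 224.117 = 0.0824.

8.24 wt%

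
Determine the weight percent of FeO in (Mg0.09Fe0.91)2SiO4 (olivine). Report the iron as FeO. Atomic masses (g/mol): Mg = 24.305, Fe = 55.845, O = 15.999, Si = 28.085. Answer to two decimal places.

Formula mass = 198.094 g/mol.
1.82 Fe → 1.8200 mol FeO per formula unit; M(FeO) = 71.844, so FeO mass = 130.756 g.
130.756/198.094 × 100 = 66.01 wt%.

66.01 wt%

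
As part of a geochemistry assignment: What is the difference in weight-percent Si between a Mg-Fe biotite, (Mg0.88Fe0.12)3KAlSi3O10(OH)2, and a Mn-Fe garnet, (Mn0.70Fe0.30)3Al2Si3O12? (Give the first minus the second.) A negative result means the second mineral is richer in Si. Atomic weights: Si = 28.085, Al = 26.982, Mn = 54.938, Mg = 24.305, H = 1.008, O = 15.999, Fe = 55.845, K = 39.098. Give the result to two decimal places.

First mineral: 84.255 g Si in 428.608 g formula = 19.66 wt% Si.
Second mineral: 84.255 g Si in 495.837 g formula = 16.99 wt% Si.
19.66% − 16.99% gives a difference of 2.67 percentage points.

2.67 percentage points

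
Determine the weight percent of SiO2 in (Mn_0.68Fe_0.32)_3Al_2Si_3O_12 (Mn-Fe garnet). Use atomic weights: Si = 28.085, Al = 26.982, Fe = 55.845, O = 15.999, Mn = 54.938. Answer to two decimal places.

36.35 wt%

Molar mass of (Mn_0.68Fe_0.32)_3Al_2Si_3O_12 = 2.04×54.938 + 0.96×55.845 + 2×26.982 + 3×28.085 + 12×15.999 = 495.892 g/mol.
Each formula unit contains 3 Si, equivalent to 3/1 = 3.0000 mol SiO2.
M(SiO2) = 1×28.085 + 2×15.999 = 60.083 g/mol.
Mass of SiO2 per formula unit = 3.0000 × 60.083 = 180.249 g.
SiO2 wt% = 180.249 / 495.892 × 100 = 36.35%.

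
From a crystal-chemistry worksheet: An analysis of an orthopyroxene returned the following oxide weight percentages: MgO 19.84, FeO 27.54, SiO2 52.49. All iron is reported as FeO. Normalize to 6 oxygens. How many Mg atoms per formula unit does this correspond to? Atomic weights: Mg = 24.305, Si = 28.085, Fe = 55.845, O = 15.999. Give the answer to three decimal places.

1.126 Mg apfu

MgO: 19.84/40.304 = 0.49226 mol → 0.49226 mol Mg, 0.49226 mol O.
FeO: 27.54/71.844 = 0.38333 mol → 0.38333 mol Fe, 0.38333 mol O.
SiO2: 52.49/60.083 = 0.87362 mol → 0.87362 mol Si, 1.74724 mol O.
Total oxygen = 2.62283 mol. Normalization factor = 6/2.62283 = 2.28761.
Mg per 6 O = 0.49226 × 2.28761 = 1.126.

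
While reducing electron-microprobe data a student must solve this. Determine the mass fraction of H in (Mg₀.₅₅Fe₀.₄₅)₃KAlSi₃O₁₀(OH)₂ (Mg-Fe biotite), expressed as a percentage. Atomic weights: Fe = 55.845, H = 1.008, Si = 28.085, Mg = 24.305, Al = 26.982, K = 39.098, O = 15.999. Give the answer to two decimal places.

Formula mass = 1.65·24.305 + 1.35·55.845 + 1·39.098 + 1·26.982 + 3·28.085 + 12·15.999 + 2·1.008 = 459.833 g/mol, of which 2.016 g is H.
So H makes up 2.016/459.833 = 0.0044 of the mass, i.e. 0.44%.

0.44 wt%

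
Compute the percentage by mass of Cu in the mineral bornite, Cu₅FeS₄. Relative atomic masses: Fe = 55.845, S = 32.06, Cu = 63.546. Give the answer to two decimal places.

63.32 weight percent

Molar mass of Cu₅FeS₄: 5*63.546 + 1*55.845 + 4*32.06 = 501.815 g/mol.
Mass of Cu per formula unit: 5 × 63.546 = 317.730 g.
Weight fraction Cu = 317.730 / 501.815 = 0.6332.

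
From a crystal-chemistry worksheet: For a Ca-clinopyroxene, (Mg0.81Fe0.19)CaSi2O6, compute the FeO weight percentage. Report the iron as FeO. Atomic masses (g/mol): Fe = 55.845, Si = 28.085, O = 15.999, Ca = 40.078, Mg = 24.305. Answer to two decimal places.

6.13 wt%

M((Mg0.81Fe0.19)CaSi2O6) = 222.540 g/mol; M(FeO) = 71.844 g/mol.
Moles FeO per formula unit = 0.19 Fe ÷ 1 = 0.1900.
FeO fraction = (0.1900 × 71.844) / 222.540 = 13.650/222.540 = 0.0613.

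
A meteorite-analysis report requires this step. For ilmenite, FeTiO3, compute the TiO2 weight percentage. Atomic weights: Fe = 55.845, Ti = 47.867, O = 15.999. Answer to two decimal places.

Formula mass = 151.709 g/mol.
1 Ti → 1.0000 mol TiO2 per formula unit; M(TiO2) = 79.865, so TiO2 mass = 79.865 g.
79.865/151.709 × 100 = 52.64 wt%.

52.64 wt%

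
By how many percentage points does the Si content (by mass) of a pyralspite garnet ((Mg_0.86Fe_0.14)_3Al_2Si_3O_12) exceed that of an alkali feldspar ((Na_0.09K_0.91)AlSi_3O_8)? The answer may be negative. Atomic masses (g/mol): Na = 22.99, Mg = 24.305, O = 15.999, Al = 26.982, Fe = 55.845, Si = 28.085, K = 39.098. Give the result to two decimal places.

Si in (Mg_0.86Fe_0.14)_3Al_2Si_3O_12: molar mass 416.369 g/mol; 3×28.085 = 84.255 g → 20.24 wt%.
Si in (Na_0.09K_0.91)AlSi_3O_8: molar mass 276.877 g/mol; 3×28.085 = 84.255 g → 30.43 wt%.
Difference = 20.24 − 30.43 = -10.19 percentage points.

-10.19 percentage points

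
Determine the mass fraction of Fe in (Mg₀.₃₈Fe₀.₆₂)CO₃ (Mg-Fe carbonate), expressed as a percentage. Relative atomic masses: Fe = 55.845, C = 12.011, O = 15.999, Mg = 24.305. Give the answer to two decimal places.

33.33 weight percent

Formula mass = 0.38*24.305 + 0.62*55.845 + 1*12.011 + 3*15.999 = 103.868 g/mol, of which 34.624 g is Fe.
So Fe makes up 34.624/103.868 = 0.3333 of the mass, i.e. 33.33%.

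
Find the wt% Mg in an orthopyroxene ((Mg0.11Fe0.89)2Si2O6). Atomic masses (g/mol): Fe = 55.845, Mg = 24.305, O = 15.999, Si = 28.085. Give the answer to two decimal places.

2.08 weight percent

Formula mass = 0.22×24.305 + 1.78×55.845 + 2×28.085 + 6×15.999 = 256.915 g/mol, of which 5.347 g is Mg.
So Mg makes up 5.347/256.915 = 0.0208 of the mass, i.e. 2.08%.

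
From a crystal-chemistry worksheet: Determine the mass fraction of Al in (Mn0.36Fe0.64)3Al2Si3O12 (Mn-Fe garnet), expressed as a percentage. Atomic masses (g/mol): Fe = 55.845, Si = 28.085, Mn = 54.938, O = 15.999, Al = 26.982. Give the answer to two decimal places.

10.86 mass %

Molar mass of (Mn0.36Fe0.64)3Al2Si3O12: 1.08×54.938 + 1.92×55.845 + 2×26.982 + 3×28.085 + 12×15.999 = 496.762 g/mol.
Mass of Al per formula unit: 2 × 26.982 = 53.964 g.
Weight fraction Al = 53.964 / 496.762 = 0.1086.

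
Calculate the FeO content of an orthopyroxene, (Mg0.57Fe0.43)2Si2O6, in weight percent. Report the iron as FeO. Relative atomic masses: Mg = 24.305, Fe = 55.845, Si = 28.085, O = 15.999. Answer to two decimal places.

27.11 wt%

Molar mass of (Mg0.57Fe0.43)2Si2O6 = 1.14×24.305 + 0.86×55.845 + 2×28.085 + 6×15.999 = 227.898 g/mol.
Each formula unit contains 0.86 Fe, equivalent to 0.86/1 = 0.8600 mol FeO.
M(FeO) = 1×55.845 + 1×15.999 = 71.844 g/mol.
Mass of FeO per formula unit = 0.8600 × 71.844 = 61.786 g.
FeO wt% = 61.786 / 227.898 × 100 = 27.11%.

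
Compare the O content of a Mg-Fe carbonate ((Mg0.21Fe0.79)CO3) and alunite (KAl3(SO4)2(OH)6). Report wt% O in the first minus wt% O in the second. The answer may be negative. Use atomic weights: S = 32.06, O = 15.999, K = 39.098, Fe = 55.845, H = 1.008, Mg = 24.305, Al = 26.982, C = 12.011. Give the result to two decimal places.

O in (Mg0.21Fe0.79)CO3: molar mass 109.230 g/mol; 3×15.999 = 47.997 g → 43.94 wt%.
O in KAl3(SO4)2(OH)6: molar mass 414.198 g/mol; 14×15.999 = 223.986 g → 54.08 wt%.
Difference = 43.94 − 54.08 = -10.14 percentage points.

-10.14 percentage points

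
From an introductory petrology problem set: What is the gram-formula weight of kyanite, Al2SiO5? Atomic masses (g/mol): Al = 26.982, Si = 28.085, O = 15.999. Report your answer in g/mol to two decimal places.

162.04 g/mol

Al: 2 × 26.982 = 53.9640
Si: 1 × 28.085 = 28.0850
O: 5 × 15.999 = 79.9950
Summing the contributions gives the formula mass.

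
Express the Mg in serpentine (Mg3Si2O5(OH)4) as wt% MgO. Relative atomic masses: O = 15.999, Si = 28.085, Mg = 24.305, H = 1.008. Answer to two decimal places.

43.63 wt%

Molar mass of Mg3Si2O5(OH)4 = 3*24.305 + 2*28.085 + 9*15.999 + 4*1.008 = 277.108 g/mol.
Each formula unit contains 3 Mg, equivalent to 3/1 = 3.0000 mol MgO.
M(MgO) = 1×24.305 + 1×15.999 = 40.304 g/mol.
Mass of MgO per formula unit = 3.0000 × 40.304 = 120.912 g.
MgO wt% = 120.912 / 277.108 × 100 = 43.63%.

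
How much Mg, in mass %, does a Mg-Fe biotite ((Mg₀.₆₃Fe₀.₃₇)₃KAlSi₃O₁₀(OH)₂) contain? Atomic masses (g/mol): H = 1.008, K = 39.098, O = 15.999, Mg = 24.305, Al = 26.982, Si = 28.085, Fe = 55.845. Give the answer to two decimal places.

10.16 mass %

Formula mass = 1.89·24.305 + 1.11·55.845 + 1·39.098 + 1·26.982 + 3·28.085 + 12·15.999 + 2·1.008 = 452.263 g/mol, of which 45.936 g is Mg.
So Mg makes up 45.936/452.263 = 0.1016 of the mass, i.e. 10.16%.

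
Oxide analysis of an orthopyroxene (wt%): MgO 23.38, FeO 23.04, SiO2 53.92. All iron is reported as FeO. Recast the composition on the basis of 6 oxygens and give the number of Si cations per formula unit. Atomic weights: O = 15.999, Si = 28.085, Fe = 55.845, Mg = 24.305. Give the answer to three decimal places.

MgO: 23.38/40.304 = 0.58009 mol → 0.58009 mol Mg, 0.58009 mol O.
FeO: 23.04/71.844 = 0.32069 mol → 0.32069 mol Fe, 0.32069 mol O.
SiO2: 53.92/60.083 = 0.89743 mol → 0.89743 mol Si, 1.79486 mol O.
Total oxygen = 2.69564 mol. Normalization factor = 6/2.69564 = 2.22582.
Si per 6 O = 0.89743 × 2.22582 = 1.998.

1.998 Si apfu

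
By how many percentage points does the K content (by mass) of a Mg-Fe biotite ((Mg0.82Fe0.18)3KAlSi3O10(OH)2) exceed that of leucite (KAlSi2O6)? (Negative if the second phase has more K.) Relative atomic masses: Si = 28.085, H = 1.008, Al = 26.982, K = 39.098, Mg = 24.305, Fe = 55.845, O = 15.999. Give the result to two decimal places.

K in (Mg0.82Fe0.18)3KAlSi3O10(OH)2: molar mass 434.286 g/mol; 1×39.098 = 39.098 g → 9.00 wt%.
K in KAlSi2O6: molar mass 218.244 g/mol; 1×39.098 = 39.098 g → 17.91 wt%.
Difference = 9.00 − 17.91 = -8.91 percentage points.

-8.91 percentage points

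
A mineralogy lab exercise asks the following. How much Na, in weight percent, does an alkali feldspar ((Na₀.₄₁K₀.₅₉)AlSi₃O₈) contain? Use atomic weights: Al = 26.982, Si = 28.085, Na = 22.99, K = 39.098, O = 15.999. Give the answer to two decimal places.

3.47 weight percent

Formula mass = 0.41·22.99 + 0.59·39.098 + 1·26.982 + 3·28.085 + 8·15.999 = 271.723 g/mol, of which 9.426 g is Na.
So Na makes up 9.426/271.723 = 0.0347 of the mass, i.e. 3.47%.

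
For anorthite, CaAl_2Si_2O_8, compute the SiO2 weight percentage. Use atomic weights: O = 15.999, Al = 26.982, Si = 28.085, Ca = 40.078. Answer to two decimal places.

43.19 wt%

Formula mass = 278.204 g/mol.
2 Si → 2.0000 mol SiO2 per formula unit; M(SiO2) = 60.083, so SiO2 mass = 120.166 g.
120.166/278.204 × 100 = 43.19 wt%.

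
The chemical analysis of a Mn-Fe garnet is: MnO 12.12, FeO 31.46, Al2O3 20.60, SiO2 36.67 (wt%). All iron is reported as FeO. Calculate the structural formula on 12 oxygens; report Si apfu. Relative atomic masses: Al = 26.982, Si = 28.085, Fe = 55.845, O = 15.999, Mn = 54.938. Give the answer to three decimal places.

MnO: 12.12/70.937 = 0.17086 mol → 0.17086 mol Mn, 0.17086 mol O.
FeO: 31.46/71.844 = 0.43789 mol → 0.43789 mol Fe, 0.43789 mol O.
Al2O3: 20.60/101.961 = 0.20204 mol → 0.40408 mol Al, 0.60612 mol O.
SiO2: 36.67/60.083 = 0.61032 mol → 0.61032 mol Si, 1.22064 mol O.
Total oxygen = 2.43551 mol. Normalization factor = 12/2.43551 = 4.92710.
Si per 12 O = 0.61032 × 4.92710 = 3.007.

3.007 Si apfu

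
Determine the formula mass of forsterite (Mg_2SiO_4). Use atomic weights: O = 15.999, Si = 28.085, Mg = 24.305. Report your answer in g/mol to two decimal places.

The formula mass is the sum 2(24.305) + 1(28.085) + 4(15.999).

140.69 g/mol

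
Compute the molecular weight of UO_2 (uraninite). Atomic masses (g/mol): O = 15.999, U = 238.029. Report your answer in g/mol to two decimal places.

U: 1 × 238.029 = 238.0290
O: 2 × 15.999 = 31.9980
Summing the contributions gives the formula mass.

270.03 g/mol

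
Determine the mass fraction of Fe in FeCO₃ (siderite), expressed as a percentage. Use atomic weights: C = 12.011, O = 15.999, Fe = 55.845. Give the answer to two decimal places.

Formula mass = 1×55.845 + 1×12.011 + 3×15.999 = 115.853 g/mol, of which 55.845 g is Fe.
So Fe makes up 55.845/115.853 = 0.4820 of the mass, i.e. 48.20%.

48.20 mass %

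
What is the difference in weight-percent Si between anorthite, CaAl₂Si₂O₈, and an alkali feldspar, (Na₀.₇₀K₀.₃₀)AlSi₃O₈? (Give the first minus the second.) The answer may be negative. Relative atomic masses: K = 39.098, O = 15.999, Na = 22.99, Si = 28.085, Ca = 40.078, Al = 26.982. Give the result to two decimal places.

-11.36 percentage points

Si in CaAl₂Si₂O₈: molar mass 278.204 g/mol; 2×28.085 = 56.170 g → 20.19 wt%.
Si in (Na₀.₇₀K₀.₃₀)AlSi₃O₈: molar mass 267.051 g/mol; 3×28.085 = 84.255 g → 31.55 wt%.
Difference = 20.19 − 31.55 = -11.36 percentage points.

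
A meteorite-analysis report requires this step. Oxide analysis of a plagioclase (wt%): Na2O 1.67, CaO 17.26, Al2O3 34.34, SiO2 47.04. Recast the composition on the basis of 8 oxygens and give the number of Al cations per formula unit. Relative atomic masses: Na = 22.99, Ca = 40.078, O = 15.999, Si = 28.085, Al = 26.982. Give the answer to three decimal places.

1.851 Al apfu

Na2O (M=61.979): mol = 0.02694; Na = 0.05388, O = 0.02694.
CaO (M=56.077): mol = 0.30779; Ca = 0.30779, O = 0.30779.
Al2O3 (M=101.961): mol = 0.33680; Al = 0.67360, O = 1.01040.
SiO2 (M=60.083): mol = 0.78292; Si = 0.78292, O = 1.56584.
ΣO = 2.91097; factor = 8/ΣO = 2.74822.
Al apfu = 0.67360 × 2.74822 = 1.851.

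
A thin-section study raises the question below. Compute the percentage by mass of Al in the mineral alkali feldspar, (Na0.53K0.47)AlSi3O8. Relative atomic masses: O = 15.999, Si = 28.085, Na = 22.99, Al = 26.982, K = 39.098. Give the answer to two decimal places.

Formula mass = 0.53·22.99 + 0.47·39.098 + 1·26.982 + 3·28.085 + 8·15.999 = 269.790 g/mol, of which 26.982 g is Al.
So Al makes up 26.982/269.790 = 0.1000 of the mass, i.e. 10.00%.

10.00 mass %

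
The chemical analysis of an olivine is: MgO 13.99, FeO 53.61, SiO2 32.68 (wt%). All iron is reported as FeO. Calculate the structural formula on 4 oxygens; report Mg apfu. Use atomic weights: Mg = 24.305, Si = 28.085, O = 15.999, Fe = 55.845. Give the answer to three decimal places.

MgO (M=40.304): mol = 0.34711; Mg = 0.34711, O = 0.34711.
FeO (M=71.844): mol = 0.74620; Fe = 0.74620, O = 0.74620.
SiO2 (M=60.083): mol = 0.54391; Si = 0.54391, O = 1.08782.
ΣO = 2.18113; factor = 4/ΣO = 1.83391.
Mg apfu = 0.34711 × 1.83391 = 0.637.

0.637 Mg apfu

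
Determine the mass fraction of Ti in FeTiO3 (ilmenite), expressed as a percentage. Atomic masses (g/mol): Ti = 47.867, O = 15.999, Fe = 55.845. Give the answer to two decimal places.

31.55 wt%

M(FeTiO3) = 151.709 g/mol.
Ti contributes 1 × 47.867 = 47.867 g per mole.
47.867/151.709 = 0.3155 → 31.55%.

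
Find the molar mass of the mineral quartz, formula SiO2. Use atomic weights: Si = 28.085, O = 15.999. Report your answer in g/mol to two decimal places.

The formula mass is the sum 1·28.085 + 2·15.999.

60.08 g/mol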